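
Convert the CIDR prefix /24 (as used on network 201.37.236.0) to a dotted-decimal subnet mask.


/24 means 24 network bits, 8 host bits
Binary: 11111111111111111111111100000000
Mask: 255.255.255.0


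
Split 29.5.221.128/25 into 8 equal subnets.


New prefix = 25 + 3 = 28
Each subnet has 16 addresses
  29.5.221.128/28
  29.5.221.144/28
  29.5.221.160/28
  29.5.221.176/28
  29.5.221.192/28
  29.5.221.208/28
  29.5.221.224/28
  29.5.221.240/28
Subnets: 29.5.221.128/28, 29.5.221.144/28, 29.5.221.160/28, 29.5.221.176/28, 29.5.221.192/28, 29.5.221.208/28, 29.5.221.224/28, 29.5.221.240/28


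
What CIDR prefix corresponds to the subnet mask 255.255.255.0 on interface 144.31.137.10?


Binary: 11111111.11111111.11111111.00000000
Count leading 1s
Prefix: /24


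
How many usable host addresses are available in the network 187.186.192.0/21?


Host bits = 32 - 21 = 11
Total addresses = 2^11 = 2048
Usable = total - 2 (network and broadcast)
Usable hosts: 2046


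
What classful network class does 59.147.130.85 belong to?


First octet: 59
Binary: 00111011
0xxxxxxx -> Class A (1-126)
Class A, default mask 255.0.0.0 (/8)


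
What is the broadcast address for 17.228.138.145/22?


Network: 17.228.136.0/22
Host bits = 10
Set all host bits to 1:
Broadcast: 17.228.139.255


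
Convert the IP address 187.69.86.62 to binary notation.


187 = 10111011
69 = 01000101
86 = 01010110
62 = 00111110
Binary: 10111011.01000101.01010110.00111110


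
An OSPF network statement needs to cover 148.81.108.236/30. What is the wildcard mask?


Subnet mask: 255.255.255.252
Wildcard = 255.255.255.255 - subnet mask
255 - 255 = 0
255 - 255 = 0
255 - 255 = 0
255 - 252 = 3
Wildcard: 0.0.0.3


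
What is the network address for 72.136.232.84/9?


IP:   01001000.10001000.11101000.01010100
Mask: 11111111.10000000.00000000.00000000
AND operation:
Net:  01001000.10000000.00000000.00000000
Network: 72.128.0.0/9


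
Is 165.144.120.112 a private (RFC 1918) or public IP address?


RFC 1918 private ranges:
  10.0.0.0/8 (10.0.0.0 - 10.255.255.255)
  172.16.0.0/12 (172.16.0.0 - 172.31.255.255)
  192.168.0.0/16 (192.168.0.0 - 192.168.255.255)
Public (not in any RFC 1918 range)


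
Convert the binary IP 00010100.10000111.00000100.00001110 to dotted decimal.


00010100 = 20
10000111 = 135
00000100 = 4
00001110 = 14
IP: 20.135.4.14


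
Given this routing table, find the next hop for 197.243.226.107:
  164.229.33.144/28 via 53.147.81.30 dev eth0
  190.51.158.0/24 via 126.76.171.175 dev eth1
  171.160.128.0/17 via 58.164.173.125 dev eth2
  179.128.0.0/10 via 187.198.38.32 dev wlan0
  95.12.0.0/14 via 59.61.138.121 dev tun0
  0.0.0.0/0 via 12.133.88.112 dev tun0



Longest prefix match for 197.243.226.107:
  /28 164.229.33.144: no
  /24 190.51.158.0: no
  /17 171.160.128.0: no
  /10 179.128.0.0: no
  /14 95.12.0.0: no
  /0 0.0.0.0: MATCH
Selected: next-hop 12.133.88.112 via tun0 (matched /0)


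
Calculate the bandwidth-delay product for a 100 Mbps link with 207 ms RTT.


BDP = bandwidth * RTT
= 100 Mbps * 207 ms
= 100 * 1e6 * 207 / 1000 bits
= 20700000 bits
= 2587500 bytes
= 2526.8555 KB
BDP = 20700000 bits (2587500 bytes)


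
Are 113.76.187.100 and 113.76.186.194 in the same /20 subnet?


Mask: 255.255.240.0
113.76.187.100 AND mask = 113.76.176.0
113.76.186.194 AND mask = 113.76.176.0
Yes, same subnet (113.76.176.0)


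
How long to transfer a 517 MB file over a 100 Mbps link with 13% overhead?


Effective throughput = 100 * (1 - 13/100) = 87 Mbps
File size in Mb = 517 * 8 = 4136 Mb
Time = 4136 / 87
Time = 47.5402 seconds


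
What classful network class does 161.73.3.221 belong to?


First octet: 161
Binary: 10100001
10xxxxxx -> Class B (128-191)
Class B, default mask 255.255.0.0 (/16)


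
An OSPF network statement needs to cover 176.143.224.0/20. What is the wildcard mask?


Subnet mask: 255.255.240.0
Wildcard = 255.255.255.255 - subnet mask
255 - 255 = 0
255 - 255 = 0
255 - 240 = 15
255 - 0 = 255
Wildcard: 0.0.15.255


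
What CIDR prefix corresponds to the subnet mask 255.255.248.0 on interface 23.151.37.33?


Binary: 11111111.11111111.11111000.00000000
Count leading 1s
Prefix: /21


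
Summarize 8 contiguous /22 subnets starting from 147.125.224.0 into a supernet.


Original prefix: /22
Number of subnets: 8 = 2^3
New prefix = 22 - 3 = 19
Supernet: 147.125.224.0/19


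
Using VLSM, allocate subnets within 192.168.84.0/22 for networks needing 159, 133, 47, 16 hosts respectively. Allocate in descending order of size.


159 hosts -> /24 (254 usable): 192.168.84.0/24
133 hosts -> /24 (254 usable): 192.168.85.0/24
47 hosts -> /26 (62 usable): 192.168.86.0/26
16 hosts -> /27 (30 usable): 192.168.86.64/27
Allocation: 192.168.84.0/24 (159 hosts, 254 usable); 192.168.85.0/24 (133 hosts, 254 usable); 192.168.86.0/26 (47 hosts, 62 usable); 192.168.86.64/27 (16 hosts, 30 usable)


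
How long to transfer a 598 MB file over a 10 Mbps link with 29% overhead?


Effective throughput = 10 * (1 - 29/100) = 7.1 Mbps
File size in Mb = 598 * 8 = 4784 Mb
Time = 4784 / 7.1
Time = 673.8028 seconds


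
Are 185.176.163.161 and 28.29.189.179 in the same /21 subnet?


Mask: 255.255.248.0
185.176.163.161 AND mask = 185.176.160.0
28.29.189.179 AND mask = 28.29.184.0
No, different subnets (185.176.160.0 vs 28.29.184.0)


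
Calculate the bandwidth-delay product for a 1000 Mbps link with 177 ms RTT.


BDP = bandwidth * RTT
= 1000 Mbps * 177 ms
= 1000 * 1e6 * 177 / 1000 bits
= 177000000 bits
= 22125000 bytes
= 21606.4453 KB
BDP = 177000000 bits (22125000 bytes)


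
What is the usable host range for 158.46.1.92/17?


Network: 158.46.0.0
Broadcast: 158.46.127.255
First usable = network + 1
Last usable = broadcast - 1
Range: 158.46.0.1 to 158.46.127.254


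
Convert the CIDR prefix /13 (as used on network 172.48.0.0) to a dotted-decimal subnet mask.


/13 means 13 network bits, 19 host bits
Binary: 11111111111110000000000000000000
Mask: 255.248.0.0


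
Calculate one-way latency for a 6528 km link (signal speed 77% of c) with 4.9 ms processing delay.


Speed = 0.77 * 3e5 km/s = 231000 km/s
Propagation delay = 6528 / 231000 = 0.0283 s = 28.2597 ms
Processing delay = 4.9 ms
Total one-way latency = 33.1597 ms


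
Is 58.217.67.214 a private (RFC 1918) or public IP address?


RFC 1918 private ranges:
  10.0.0.0/8 (10.0.0.0 - 10.255.255.255)
  172.16.0.0/12 (172.16.0.0 - 172.31.255.255)
  192.168.0.0/16 (192.168.0.0 - 192.168.255.255)
Public (not in any RFC 1918 range)


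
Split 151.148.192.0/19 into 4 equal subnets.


New prefix = 19 + 2 = 21
Each subnet has 2048 addresses
  151.148.192.0/21
  151.148.200.0/21
  151.148.208.0/21
  151.148.216.0/21
Subnets: 151.148.192.0/21, 151.148.200.0/21, 151.148.208.0/21, 151.148.216.0/21


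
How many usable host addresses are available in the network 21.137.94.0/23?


Host bits = 32 - 23 = 9
Total addresses = 2^9 = 512
Usable = total - 2 (network and broadcast)
Usable hosts: 510


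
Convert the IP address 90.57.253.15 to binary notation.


90 = 01011010
57 = 00111001
253 = 11111101
15 = 00001111
Binary: 01011010.00111001.11111101.00001111


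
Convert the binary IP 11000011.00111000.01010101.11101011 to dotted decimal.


11000011 = 195
00111000 = 56
01010101 = 85
11101011 = 235
IP: 195.56.85.235


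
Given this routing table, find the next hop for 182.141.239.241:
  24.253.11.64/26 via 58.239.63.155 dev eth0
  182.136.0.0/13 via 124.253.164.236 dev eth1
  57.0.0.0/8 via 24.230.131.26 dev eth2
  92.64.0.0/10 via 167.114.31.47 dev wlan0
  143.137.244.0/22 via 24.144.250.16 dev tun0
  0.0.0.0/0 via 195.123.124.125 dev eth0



Longest prefix match for 182.141.239.241:
  /26 24.253.11.64: no
  /13 182.136.0.0: MATCH
  /8 57.0.0.0: no
  /10 92.64.0.0: no
  /22 143.137.244.0: no
  /0 0.0.0.0: MATCH
Selected: next-hop 124.253.164.236 via eth1 (matched /13)


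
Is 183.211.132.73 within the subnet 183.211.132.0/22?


Subnet network: 183.211.132.0
Test IP AND mask: 183.211.132.0
Yes, 183.211.132.73 is in 183.211.132.0/22


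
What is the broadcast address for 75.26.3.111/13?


Network: 75.24.0.0/13
Host bits = 19
Set all host bits to 1:
Broadcast: 75.31.255.255


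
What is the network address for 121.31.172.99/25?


IP:   01111001.00011111.10101100.01100011
Mask: 11111111.11111111.11111111.10000000
AND operation:
Net:  01111001.00011111.10101100.00000000
Network: 121.31.172.0/25


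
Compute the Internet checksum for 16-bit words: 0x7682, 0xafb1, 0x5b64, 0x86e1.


Sum all words (with carry folding):
+ 0x7682 = 0x7682
+ 0xafb1 = 0x2634
+ 0x5b64 = 0x8198
+ 0x86e1 = 0x087a
One's complement: ~0x087a
Checksum = 0xf785


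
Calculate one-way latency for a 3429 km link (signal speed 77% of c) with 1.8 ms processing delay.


Speed = 0.77 * 3e5 km/s = 231000 km/s
Propagation delay = 3429 / 231000 = 0.0148 s = 14.8442 ms
Processing delay = 1.8 ms
Total one-way latency = 16.6442 ms


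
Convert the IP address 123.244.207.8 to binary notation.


123 = 01111011
244 = 11110100
207 = 11001111
8 = 00001000
Binary: 01111011.11110100.11001111.00001000


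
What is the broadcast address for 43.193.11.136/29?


Network: 43.193.11.136/29
Host bits = 3
Set all host bits to 1:
Broadcast: 43.193.11.143


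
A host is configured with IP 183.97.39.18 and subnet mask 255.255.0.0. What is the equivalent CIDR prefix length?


Binary: 11111111.11111111.00000000.00000000
Count leading 1s
Prefix: /16


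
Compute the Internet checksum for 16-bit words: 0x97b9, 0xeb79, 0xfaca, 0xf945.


Sum all words (with carry folding):
+ 0x97b9 = 0x97b9
+ 0xeb79 = 0x8333
+ 0xfaca = 0x7dfe
+ 0xf945 = 0x7744
One's complement: ~0x7744
Checksum = 0x88bb


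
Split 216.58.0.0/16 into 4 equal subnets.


New prefix = 16 + 2 = 18
Each subnet has 16384 addresses
  216.58.0.0/18
  216.58.64.0/18
  216.58.128.0/18
  216.58.192.0/18
Subnets: 216.58.0.0/18, 216.58.64.0/18, 216.58.128.0/18, 216.58.192.0/18


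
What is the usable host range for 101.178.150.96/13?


Network: 101.176.0.0
Broadcast: 101.183.255.255
First usable = network + 1
Last usable = broadcast - 1
Range: 101.176.0.1 to 101.183.255.254


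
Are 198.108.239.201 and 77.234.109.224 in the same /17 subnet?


Mask: 255.255.128.0
198.108.239.201 AND mask = 198.108.128.0
77.234.109.224 AND mask = 77.234.0.0
No, different subnets (198.108.128.0 vs 77.234.0.0)


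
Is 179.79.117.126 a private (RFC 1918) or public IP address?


RFC 1918 private ranges:
  10.0.0.0/8 (10.0.0.0 - 10.255.255.255)
  172.16.0.0/12 (172.16.0.0 - 172.31.255.255)
  192.168.0.0/16 (192.168.0.0 - 192.168.255.255)
Public (not in any RFC 1918 range)


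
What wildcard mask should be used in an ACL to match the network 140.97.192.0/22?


Subnet mask: 255.255.252.0
Wildcard = 255.255.255.255 - subnet mask
255 - 255 = 0
255 - 255 = 0
255 - 252 = 3
255 - 0 = 255
Wildcard: 0.0.3.255


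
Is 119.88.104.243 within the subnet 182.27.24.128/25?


Subnet network: 182.27.24.128
Test IP AND mask: 119.88.104.128
No, 119.88.104.243 is not in 182.27.24.128/25


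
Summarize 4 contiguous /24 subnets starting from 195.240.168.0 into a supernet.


Original prefix: /24
Number of subnets: 4 = 2^2
New prefix = 24 - 2 = 22
Supernet: 195.240.168.0/22


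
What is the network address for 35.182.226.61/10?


IP:   00100011.10110110.11100010.00111101
Mask: 11111111.11000000.00000000.00000000
AND operation:
Net:  00100011.10000000.00000000.00000000
Network: 35.128.0.0/10


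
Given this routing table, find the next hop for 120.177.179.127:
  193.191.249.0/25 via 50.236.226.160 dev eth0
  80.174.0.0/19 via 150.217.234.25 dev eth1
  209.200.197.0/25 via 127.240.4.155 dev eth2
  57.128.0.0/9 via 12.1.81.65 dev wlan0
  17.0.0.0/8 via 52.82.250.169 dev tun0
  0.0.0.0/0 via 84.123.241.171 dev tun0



Longest prefix match for 120.177.179.127:
  /25 193.191.249.0: no
  /19 80.174.0.0: no
  /25 209.200.197.0: no
  /9 57.128.0.0: no
  /8 17.0.0.0: no
  /0 0.0.0.0: MATCH
Selected: next-hop 84.123.241.171 via tun0 (matched /0)


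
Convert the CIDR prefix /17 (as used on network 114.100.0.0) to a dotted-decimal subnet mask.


/17 means 17 network bits, 15 host bits
Binary: 11111111111111111000000000000000
Mask: 255.255.128.0


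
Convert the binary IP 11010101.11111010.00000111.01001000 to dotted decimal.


11010101 = 213
11111010 = 250
00000111 = 7
01001000 = 72
IP: 213.250.7.72


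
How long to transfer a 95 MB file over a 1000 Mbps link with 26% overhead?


Effective throughput = 1000 * (1 - 26/100) = 740 Mbps
File size in Mb = 95 * 8 = 760 Mb
Time = 760 / 740
Time = 1.027 seconds


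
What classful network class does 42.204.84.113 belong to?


First octet: 42
Binary: 00101010
0xxxxxxx -> Class A (1-126)
Class A, default mask 255.0.0.0 (/8)


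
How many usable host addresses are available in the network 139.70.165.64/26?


Host bits = 32 - 26 = 6
Total addresses = 2^6 = 64
Usable = total - 2 (network and broadcast)
Usable hosts: 62


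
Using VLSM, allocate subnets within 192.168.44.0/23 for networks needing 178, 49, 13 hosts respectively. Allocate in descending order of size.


178 hosts -> /24 (254 usable): 192.168.44.0/24
49 hosts -> /26 (62 usable): 192.168.45.0/26
13 hosts -> /28 (14 usable): 192.168.45.64/28
Allocation: 192.168.44.0/24 (178 hosts, 254 usable); 192.168.45.0/26 (49 hosts, 62 usable); 192.168.45.64/28 (13 hosts, 14 usable)


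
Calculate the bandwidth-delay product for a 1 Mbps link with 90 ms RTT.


BDP = bandwidth * RTT
= 1 Mbps * 90 ms
= 1 * 1e6 * 90 / 1000 bits
= 90000 bits
= 11250 bytes
= 10.9863 KB
BDP = 90000 bits (11250 bytes)


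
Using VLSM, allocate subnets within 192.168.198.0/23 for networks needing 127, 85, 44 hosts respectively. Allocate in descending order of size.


127 hosts -> /24 (254 usable): 192.168.198.0/24
85 hosts -> /25 (126 usable): 192.168.199.0/25
44 hosts -> /26 (62 usable): 192.168.199.128/26
Allocation: 192.168.198.0/24 (127 hosts, 254 usable); 192.168.199.0/25 (85 hosts, 126 usable); 192.168.199.128/26 (44 hosts, 62 usable)


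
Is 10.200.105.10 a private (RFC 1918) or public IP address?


RFC 1918 private ranges:
  10.0.0.0/8 (10.0.0.0 - 10.255.255.255)
  172.16.0.0/12 (172.16.0.0 - 172.31.255.255)
  192.168.0.0/16 (192.168.0.0 - 192.168.255.255)
Private (in 10.0.0.0/8)


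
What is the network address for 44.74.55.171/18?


IP:   00101100.01001010.00110111.10101011
Mask: 11111111.11111111.11000000.00000000
AND operation:
Net:  00101100.01001010.00000000.00000000
Network: 44.74.0.0/18


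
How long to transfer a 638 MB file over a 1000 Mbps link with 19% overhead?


Effective throughput = 1000 * (1 - 19/100) = 810 Mbps
File size in Mb = 638 * 8 = 5104 Mb
Time = 5104 / 810
Time = 6.3012 seconds


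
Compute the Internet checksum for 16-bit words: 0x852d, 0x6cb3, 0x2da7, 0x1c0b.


Sum all words (with carry folding):
+ 0x852d = 0x852d
+ 0x6cb3 = 0xf1e0
+ 0x2da7 = 0x1f88
+ 0x1c0b = 0x3b93
One's complement: ~0x3b93
Checksum = 0xc46c


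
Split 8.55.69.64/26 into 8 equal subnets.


New prefix = 26 + 3 = 29
Each subnet has 8 addresses
  8.55.69.64/29
  8.55.69.72/29
  8.55.69.80/29
  8.55.69.88/29
  8.55.69.96/29
  8.55.69.104/29
  8.55.69.112/29
  8.55.69.120/29
Subnets: 8.55.69.64/29, 8.55.69.72/29, 8.55.69.80/29, 8.55.69.88/29, 8.55.69.96/29, 8.55.69.104/29, 8.55.69.112/29, 8.55.69.120/29


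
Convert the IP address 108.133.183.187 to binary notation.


108 = 01101100
133 = 10000101
183 = 10110111
187 = 10111011
Binary: 01101100.10000101.10110111.10111011


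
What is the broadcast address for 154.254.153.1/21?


Network: 154.254.152.0/21
Host bits = 11
Set all host bits to 1:
Broadcast: 154.254.159.255


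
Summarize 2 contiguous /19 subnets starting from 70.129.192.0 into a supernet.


Original prefix: /19
Number of subnets: 2 = 2^1
New prefix = 19 - 1 = 18
Supernet: 70.129.192.0/18


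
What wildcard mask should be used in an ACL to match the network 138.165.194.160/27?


Subnet mask: 255.255.255.224
Wildcard = 255.255.255.255 - subnet mask
255 - 255 = 0
255 - 255 = 0
255 - 255 = 0
255 - 224 = 31
Wildcard: 0.0.0.31


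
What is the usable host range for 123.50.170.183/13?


Network: 123.48.0.0
Broadcast: 123.55.255.255
First usable = network + 1
Last usable = broadcast - 1
Range: 123.48.0.1 to 123.55.255.254


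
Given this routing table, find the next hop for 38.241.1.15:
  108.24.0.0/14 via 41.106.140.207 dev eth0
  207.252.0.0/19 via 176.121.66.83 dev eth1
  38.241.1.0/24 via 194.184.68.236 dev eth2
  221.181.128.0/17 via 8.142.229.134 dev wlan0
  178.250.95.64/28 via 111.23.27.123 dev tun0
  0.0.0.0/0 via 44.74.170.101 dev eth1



Longest prefix match for 38.241.1.15:
  /14 108.24.0.0: no
  /19 207.252.0.0: no
  /24 38.241.1.0: MATCH
  /17 221.181.128.0: no
  /28 178.250.95.64: no
  /0 0.0.0.0: MATCH
Selected: next-hop 194.184.68.236 via eth2 (matched /24)


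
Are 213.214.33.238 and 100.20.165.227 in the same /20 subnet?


Mask: 255.255.240.0
213.214.33.238 AND mask = 213.214.32.0
100.20.165.227 AND mask = 100.20.160.0
No, different subnets (213.214.32.0 vs 100.20.160.0)


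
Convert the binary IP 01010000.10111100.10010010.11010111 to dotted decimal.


01010000 = 80
10111100 = 188
10010010 = 146
11010111 = 215
IP: 80.188.146.215


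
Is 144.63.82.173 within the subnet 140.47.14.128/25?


Subnet network: 140.47.14.128
Test IP AND mask: 144.63.82.128
No, 144.63.82.173 is not in 140.47.14.128/25


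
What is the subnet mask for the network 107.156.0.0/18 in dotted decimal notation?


/18 means 18 network bits, 14 host bits
Binary: 11111111111111111100000000000000
Mask: 255.255.192.0


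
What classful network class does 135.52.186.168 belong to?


First octet: 135
Binary: 10000111
10xxxxxx -> Class B (128-191)
Class B, default mask 255.255.0.0 (/16)


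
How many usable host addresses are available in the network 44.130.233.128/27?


Host bits = 32 - 27 = 5
Total addresses = 2^5 = 32
Usable = total - 2 (network and broadcast)
Usable hosts: 30


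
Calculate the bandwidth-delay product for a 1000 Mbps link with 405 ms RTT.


BDP = bandwidth * RTT
= 1000 Mbps * 405 ms
= 1000 * 1e6 * 405 / 1000 bits
= 405000000 bits
= 50625000 bytes
= 49438.4766 KB
BDP = 405000000 bits (50625000 bytes)


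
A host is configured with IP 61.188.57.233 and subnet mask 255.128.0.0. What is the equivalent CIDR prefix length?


Binary: 11111111.10000000.00000000.00000000
Count leading 1s
Prefix: /9


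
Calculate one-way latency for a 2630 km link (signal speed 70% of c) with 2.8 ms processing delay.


Speed = 0.7 * 3e5 km/s = 210000 km/s
Propagation delay = 2630 / 210000 = 0.0125 s = 12.5238 ms
Processing delay = 2.8 ms
Total one-way latency = 15.3238 ms


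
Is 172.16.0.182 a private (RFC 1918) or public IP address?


RFC 1918 private ranges:
  10.0.0.0/8 (10.0.0.0 - 10.255.255.255)
  172.16.0.0/12 (172.16.0.0 - 172.31.255.255)
  192.168.0.0/16 (192.168.0.0 - 192.168.255.255)
Private (in 172.16.0.0/12)


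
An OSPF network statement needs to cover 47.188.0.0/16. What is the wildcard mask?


Subnet mask: 255.255.0.0
Wildcard = 255.255.255.255 - subnet mask
255 - 255 = 0
255 - 255 = 0
255 - 0 = 255
255 - 0 = 255
Wildcard: 0.0.255.255


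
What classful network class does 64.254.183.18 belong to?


First octet: 64
Binary: 01000000
0xxxxxxx -> Class A (1-126)
Class A, default mask 255.0.0.0 (/8)


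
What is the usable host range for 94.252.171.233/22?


Network: 94.252.168.0
Broadcast: 94.252.171.255
First usable = network + 1
Last usable = broadcast - 1
Range: 94.252.168.1 to 94.252.171.254


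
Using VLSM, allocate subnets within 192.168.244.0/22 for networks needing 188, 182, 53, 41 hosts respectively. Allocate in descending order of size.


188 hosts -> /24 (254 usable): 192.168.244.0/24
182 hosts -> /24 (254 usable): 192.168.245.0/24
53 hosts -> /26 (62 usable): 192.168.246.0/26
41 hosts -> /26 (62 usable): 192.168.246.64/26
Allocation: 192.168.244.0/24 (188 hosts, 254 usable); 192.168.245.0/24 (182 hosts, 254 usable); 192.168.246.0/26 (53 hosts, 62 usable); 192.168.246.64/26 (41 hosts, 62 usable)


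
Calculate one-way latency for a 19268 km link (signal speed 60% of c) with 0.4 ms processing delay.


Speed = 0.6 * 3e5 km/s = 180000 km/s
Propagation delay = 19268 / 180000 = 0.107 s = 107.0444 ms
Processing delay = 0.4 ms
Total one-way latency = 107.4444 ms


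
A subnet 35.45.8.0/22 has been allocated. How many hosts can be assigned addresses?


Host bits = 32 - 22 = 10
Total addresses = 2^10 = 1024
Usable = total - 2 (network and broadcast)
Usable hosts: 1022


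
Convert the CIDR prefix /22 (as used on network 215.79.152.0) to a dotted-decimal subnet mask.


/22 means 22 network bits, 10 host bits
Binary: 11111111111111111111110000000000
Mask: 255.255.252.0


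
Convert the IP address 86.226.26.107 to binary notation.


86 = 01010110
226 = 11100010
26 = 00011010
107 = 01101011
Binary: 01010110.11100010.00011010.01101011


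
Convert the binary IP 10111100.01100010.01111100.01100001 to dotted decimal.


10111100 = 188
01100010 = 98
01111100 = 124
01100001 = 97
IP: 188.98.124.97


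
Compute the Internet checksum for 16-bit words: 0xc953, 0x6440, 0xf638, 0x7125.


Sum all words (with carry folding):
+ 0xc953 = 0xc953
+ 0x6440 = 0x2d94
+ 0xf638 = 0x23cd
+ 0x7125 = 0x94f2
One's complement: ~0x94f2
Checksum = 0x6b0d


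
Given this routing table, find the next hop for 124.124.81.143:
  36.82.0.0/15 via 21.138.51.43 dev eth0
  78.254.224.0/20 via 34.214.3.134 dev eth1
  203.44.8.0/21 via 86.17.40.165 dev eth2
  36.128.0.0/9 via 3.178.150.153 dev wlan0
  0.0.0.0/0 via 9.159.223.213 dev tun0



Longest prefix match for 124.124.81.143:
  /15 36.82.0.0: no
  /20 78.254.224.0: no
  /21 203.44.8.0: no
  /9 36.128.0.0: no
  /0 0.0.0.0: MATCH
Selected: next-hop 9.159.223.213 via tun0 (matched /0)


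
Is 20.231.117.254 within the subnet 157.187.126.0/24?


Subnet network: 157.187.126.0
Test IP AND mask: 20.231.117.0
No, 20.231.117.254 is not in 157.187.126.0/24


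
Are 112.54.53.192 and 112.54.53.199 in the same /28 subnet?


Mask: 255.255.255.240
112.54.53.192 AND mask = 112.54.53.192
112.54.53.199 AND mask = 112.54.53.192
Yes, same subnet (112.54.53.192)


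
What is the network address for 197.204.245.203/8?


IP:   11000101.11001100.11110101.11001011
Mask: 11111111.00000000.00000000.00000000
AND operation:
Net:  11000101.00000000.00000000.00000000
Network: 197.0.0.0/8


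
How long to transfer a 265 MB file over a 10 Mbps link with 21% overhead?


Effective throughput = 10 * (1 - 21/100) = 7.9 Mbps
File size in Mb = 265 * 8 = 2120 Mb
Time = 2120 / 7.9
Time = 268.3544 seconds


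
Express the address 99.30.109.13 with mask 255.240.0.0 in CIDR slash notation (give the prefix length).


Binary: 11111111.11110000.00000000.00000000
Count leading 1s
Prefix: /12


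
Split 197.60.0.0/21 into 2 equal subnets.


New prefix = 21 + 1 = 22
Each subnet has 1024 addresses
  197.60.0.0/22
  197.60.4.0/22
Subnets: 197.60.0.0/22, 197.60.4.0/22


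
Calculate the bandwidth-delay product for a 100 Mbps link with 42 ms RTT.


BDP = bandwidth * RTT
= 100 Mbps * 42 ms
= 100 * 1e6 * 42 / 1000 bits
= 4200000 bits
= 525000 bytes
= 512.6953 KB
BDP = 4200000 bits (525000 bytes)


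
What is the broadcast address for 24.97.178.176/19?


Network: 24.97.160.0/19
Host bits = 13
Set all host bits to 1:
Broadcast: 24.97.191.255


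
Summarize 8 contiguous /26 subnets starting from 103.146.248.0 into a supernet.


Original prefix: /26
Number of subnets: 8 = 2^3
New prefix = 26 - 3 = 23
Supernet: 103.146.248.0/23


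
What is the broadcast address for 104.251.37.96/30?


Network: 104.251.37.96/30
Host bits = 2
Set all host bits to 1:
Broadcast: 104.251.37.99


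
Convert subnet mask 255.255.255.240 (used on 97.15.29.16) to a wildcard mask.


Subnet mask: 255.255.255.240
Wildcard = 255.255.255.255 - subnet mask
255 - 255 = 0
255 - 255 = 0
255 - 255 = 0
255 - 240 = 15
Wildcard: 0.0.0.15


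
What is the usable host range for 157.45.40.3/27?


Network: 157.45.40.0
Broadcast: 157.45.40.31
First usable = network + 1
Last usable = broadcast - 1
Range: 157.45.40.1 to 157.45.40.30


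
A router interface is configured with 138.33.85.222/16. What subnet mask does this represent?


/16 means 16 network bits, 16 host bits
Binary: 11111111111111110000000000000000
Mask: 255.255.0.0


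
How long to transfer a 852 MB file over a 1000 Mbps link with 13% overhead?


Effective throughput = 1000 * (1 - 13/100) = 870 Mbps
File size in Mb = 852 * 8 = 6816 Mb
Time = 6816 / 870
Time = 7.8345 seconds


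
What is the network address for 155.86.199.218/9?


IP:   10011011.01010110.11000111.11011010
Mask: 11111111.10000000.00000000.00000000
AND operation:
Net:  10011011.00000000.00000000.00000000
Network: 155.0.0.0/9


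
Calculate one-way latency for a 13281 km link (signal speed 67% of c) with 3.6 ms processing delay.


Speed = 0.67 * 3e5 km/s = 201000 km/s
Propagation delay = 13281 / 201000 = 0.0661 s = 66.0746 ms
Processing delay = 3.6 ms
Total one-way latency = 69.6746 ms


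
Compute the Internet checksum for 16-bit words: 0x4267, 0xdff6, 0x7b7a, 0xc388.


Sum all words (with carry folding):
+ 0x4267 = 0x4267
+ 0xdff6 = 0x225e
+ 0x7b7a = 0x9dd8
+ 0xc388 = 0x6161
One's complement: ~0x6161
Checksum = 0x9e9e


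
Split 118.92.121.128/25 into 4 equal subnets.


New prefix = 25 + 2 = 27
Each subnet has 32 addresses
  118.92.121.128/27
  118.92.121.160/27
  118.92.121.192/27
  118.92.121.224/27
Subnets: 118.92.121.128/27, 118.92.121.160/27, 118.92.121.192/27, 118.92.121.224/27


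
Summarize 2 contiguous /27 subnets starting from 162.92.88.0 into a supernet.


Original prefix: /27
Number of subnets: 2 = 2^1
New prefix = 27 - 1 = 26
Supernet: 162.92.88.0/26


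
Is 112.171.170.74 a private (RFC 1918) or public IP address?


RFC 1918 private ranges:
  10.0.0.0/8 (10.0.0.0 - 10.255.255.255)
  172.16.0.0/12 (172.16.0.0 - 172.31.255.255)
  192.168.0.0/16 (192.168.0.0 - 192.168.255.255)
Public (not in any RFC 1918 range)


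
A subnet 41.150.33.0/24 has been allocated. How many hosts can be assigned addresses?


Host bits = 32 - 24 = 8
Total addresses = 2^8 = 256
Usable = total - 2 (network and broadcast)
Usable hosts: 254


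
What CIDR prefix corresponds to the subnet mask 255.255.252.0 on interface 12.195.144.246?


Binary: 11111111.11111111.11111100.00000000
Count leading 1s
Prefix: /22


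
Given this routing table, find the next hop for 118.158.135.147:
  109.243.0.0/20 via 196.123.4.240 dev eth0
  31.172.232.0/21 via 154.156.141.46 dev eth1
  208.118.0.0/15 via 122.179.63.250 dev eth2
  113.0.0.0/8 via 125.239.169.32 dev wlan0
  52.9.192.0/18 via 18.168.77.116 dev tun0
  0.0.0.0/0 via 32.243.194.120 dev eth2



Longest prefix match for 118.158.135.147:
  /20 109.243.0.0: no
  /21 31.172.232.0: no
  /15 208.118.0.0: no
  /8 113.0.0.0: no
  /18 52.9.192.0: no
  /0 0.0.0.0: MATCH
Selected: next-hop 32.243.194.120 via eth2 (matched /0)


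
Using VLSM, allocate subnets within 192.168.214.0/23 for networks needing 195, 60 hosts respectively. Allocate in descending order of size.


195 hosts -> /24 (254 usable): 192.168.214.0/24
60 hosts -> /26 (62 usable): 192.168.215.0/26
Allocation: 192.168.214.0/24 (195 hosts, 254 usable); 192.168.215.0/26 (60 hosts, 62 usable)


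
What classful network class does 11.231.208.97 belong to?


First octet: 11
Binary: 00001011
0xxxxxxx -> Class A (1-126)
Class A, default mask 255.0.0.0 (/8)


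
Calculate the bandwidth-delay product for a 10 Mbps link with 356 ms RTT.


BDP = bandwidth * RTT
= 10 Mbps * 356 ms
= 10 * 1e6 * 356 / 1000 bits
= 3560000 bits
= 445000 bytes
= 434.5703 KB
BDP = 3560000 bits (445000 bytes)


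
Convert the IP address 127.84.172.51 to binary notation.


127 = 01111111
84 = 01010100
172 = 10101100
51 = 00110011
Binary: 01111111.01010100.10101100.00110011


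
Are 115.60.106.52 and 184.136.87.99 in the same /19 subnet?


Mask: 255.255.224.0
115.60.106.52 AND mask = 115.60.96.0
184.136.87.99 AND mask = 184.136.64.0
No, different subnets (115.60.96.0 vs 184.136.64.0)


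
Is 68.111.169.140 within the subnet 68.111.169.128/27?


Subnet network: 68.111.169.128
Test IP AND mask: 68.111.169.128
Yes, 68.111.169.140 is in 68.111.169.128/27


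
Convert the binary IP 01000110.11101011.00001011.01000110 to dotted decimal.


01000110 = 70
11101011 = 235
00001011 = 11
01000110 = 70
IP: 70.235.11.70


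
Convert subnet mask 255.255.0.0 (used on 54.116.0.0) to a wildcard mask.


Subnet mask: 255.255.0.0
Wildcard = 255.255.255.255 - subnet mask
255 - 255 = 0
255 - 255 = 0
255 - 0 = 255
255 - 0 = 255
Wildcard: 0.0.255.255


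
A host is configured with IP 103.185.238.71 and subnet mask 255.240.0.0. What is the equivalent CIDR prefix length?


Binary: 11111111.11110000.00000000.00000000
Count leading 1s
Prefix: /12


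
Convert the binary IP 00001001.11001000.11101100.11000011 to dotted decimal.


00001001 = 9
11001000 = 200
11101100 = 236
11000011 = 195
IP: 9.200.236.195


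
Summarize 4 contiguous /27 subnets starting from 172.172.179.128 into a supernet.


Original prefix: /27
Number of subnets: 4 = 2^2
New prefix = 27 - 2 = 25
Supernet: 172.172.179.128/25


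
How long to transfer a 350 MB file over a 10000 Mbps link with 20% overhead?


Effective throughput = 10000 * (1 - 20/100) = 8000 Mbps
File size in Mb = 350 * 8 = 2800 Mb
Time = 2800 / 8000
Time = 0.35 seconds


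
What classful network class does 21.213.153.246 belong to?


First octet: 21
Binary: 00010101
0xxxxxxx -> Class A (1-126)
Class A, default mask 255.0.0.0 (/8)


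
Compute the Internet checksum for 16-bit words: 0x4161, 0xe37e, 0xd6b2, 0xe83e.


Sum all words (with carry folding):
+ 0x4161 = 0x4161
+ 0xe37e = 0x24e0
+ 0xd6b2 = 0xfb92
+ 0xe83e = 0xe3d1
One's complement: ~0xe3d1
Checksum = 0x1c2e


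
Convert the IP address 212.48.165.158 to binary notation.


212 = 11010100
48 = 00110000
165 = 10100101
158 = 10011110
Binary: 11010100.00110000.10100101.10011110


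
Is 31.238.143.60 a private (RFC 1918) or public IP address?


RFC 1918 private ranges:
  10.0.0.0/8 (10.0.0.0 - 10.255.255.255)
  172.16.0.0/12 (172.16.0.0 - 172.31.255.255)
  192.168.0.0/16 (192.168.0.0 - 192.168.255.255)
Public (not in any RFC 1918 range)


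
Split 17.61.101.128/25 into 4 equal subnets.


New prefix = 25 + 2 = 27
Each subnet has 32 addresses
  17.61.101.128/27
  17.61.101.160/27
  17.61.101.192/27
  17.61.101.224/27
Subnets: 17.61.101.128/27, 17.61.101.160/27, 17.61.101.192/27, 17.61.101.224/27


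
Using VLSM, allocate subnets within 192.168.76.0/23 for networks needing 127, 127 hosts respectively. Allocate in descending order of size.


127 hosts -> /24 (254 usable): 192.168.76.0/24
127 hosts -> /24 (254 usable): 192.168.77.0/24
Allocation: 192.168.76.0/24 (127 hosts, 254 usable); 192.168.77.0/24 (127 hosts, 254 usable)


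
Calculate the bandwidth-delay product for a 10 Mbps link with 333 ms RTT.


BDP = bandwidth * RTT
= 10 Mbps * 333 ms
= 10 * 1e6 * 333 / 1000 bits
= 3330000 bits
= 416250 bytes
= 406.4941 KB
BDP = 3330000 bits (416250 bytes)


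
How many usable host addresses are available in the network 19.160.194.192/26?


Host bits = 32 - 26 = 6
Total addresses = 2^6 = 64
Usable = total - 2 (network and broadcast)
Usable hosts: 62


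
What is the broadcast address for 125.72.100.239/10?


Network: 125.64.0.0/10
Host bits = 22
Set all host bits to 1:
Broadcast: 125.127.255.255


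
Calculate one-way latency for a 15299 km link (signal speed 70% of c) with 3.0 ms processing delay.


Speed = 0.7 * 3e5 km/s = 210000 km/s
Propagation delay = 15299 / 210000 = 0.0729 s = 72.8524 ms
Processing delay = 3.0 ms
Total one-way latency = 75.8524 ms


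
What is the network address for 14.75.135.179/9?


IP:   00001110.01001011.10000111.10110011
Mask: 11111111.10000000.00000000.00000000
AND operation:
Net:  00001110.00000000.00000000.00000000
Network: 14.0.0.0/9


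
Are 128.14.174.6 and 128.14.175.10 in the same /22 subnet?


Mask: 255.255.252.0
128.14.174.6 AND mask = 128.14.172.0
128.14.175.10 AND mask = 128.14.172.0
Yes, same subnet (128.14.172.0)


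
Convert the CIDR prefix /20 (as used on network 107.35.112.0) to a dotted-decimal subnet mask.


/20 means 20 network bits, 12 host bits
Binary: 11111111111111111111000000000000
Mask: 255.255.240.0


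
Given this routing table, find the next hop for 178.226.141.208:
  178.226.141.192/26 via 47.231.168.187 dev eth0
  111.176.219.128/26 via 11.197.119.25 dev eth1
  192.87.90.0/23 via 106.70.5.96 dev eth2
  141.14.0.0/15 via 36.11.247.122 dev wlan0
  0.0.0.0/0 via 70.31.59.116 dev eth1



Longest prefix match for 178.226.141.208:
  /26 178.226.141.192: MATCH
  /26 111.176.219.128: no
  /23 192.87.90.0: no
  /15 141.14.0.0: no
  /0 0.0.0.0: MATCH
Selected: next-hop 47.231.168.187 via eth0 (matched /26)


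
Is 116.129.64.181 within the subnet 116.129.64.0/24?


Subnet network: 116.129.64.0
Test IP AND mask: 116.129.64.0
Yes, 116.129.64.181 is in 116.129.64.0/24


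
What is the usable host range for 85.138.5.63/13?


Network: 85.136.0.0
Broadcast: 85.143.255.255
First usable = network + 1
Last usable = broadcast - 1
Range: 85.136.0.1 to 85.143.255.254


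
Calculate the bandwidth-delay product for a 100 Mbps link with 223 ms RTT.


BDP = bandwidth * RTT
= 100 Mbps * 223 ms
= 100 * 1e6 * 223 / 1000 bits
= 22300000 bits
= 2787500 bytes
= 2722.168 KB
BDP = 22300000 bits (2787500 bytes)


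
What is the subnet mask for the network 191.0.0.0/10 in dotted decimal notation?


/10 means 10 network bits, 22 host bits
Binary: 11111111110000000000000000000000
Mask: 255.192.0.0


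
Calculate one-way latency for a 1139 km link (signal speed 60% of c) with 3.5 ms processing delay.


Speed = 0.6 * 3e5 km/s = 180000 km/s
Propagation delay = 1139 / 180000 = 0.0063 s = 6.3278 ms
Processing delay = 3.5 ms
Total one-way latency = 9.8278 ms


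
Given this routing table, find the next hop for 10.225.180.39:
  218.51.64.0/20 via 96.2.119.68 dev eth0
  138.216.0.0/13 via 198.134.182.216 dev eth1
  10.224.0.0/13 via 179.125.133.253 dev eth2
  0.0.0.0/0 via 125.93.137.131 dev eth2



Longest prefix match for 10.225.180.39:
  /20 218.51.64.0: no
  /13 138.216.0.0: no
  /13 10.224.0.0: MATCH
  /0 0.0.0.0: MATCH
Selected: next-hop 179.125.133.253 via eth2 (matched /13)


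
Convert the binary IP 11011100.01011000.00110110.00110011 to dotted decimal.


11011100 = 220
01011000 = 88
00110110 = 54
00110011 = 51
IP: 220.88.54.51


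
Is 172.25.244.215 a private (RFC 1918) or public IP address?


RFC 1918 private ranges:
  10.0.0.0/8 (10.0.0.0 - 10.255.255.255)
  172.16.0.0/12 (172.16.0.0 - 172.31.255.255)
  192.168.0.0/16 (192.168.0.0 - 192.168.255.255)
Private (in 172.16.0.0/12)


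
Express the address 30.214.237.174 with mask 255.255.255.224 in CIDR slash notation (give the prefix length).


Binary: 11111111.11111111.11111111.11100000
Count leading 1s
Prefix: /27


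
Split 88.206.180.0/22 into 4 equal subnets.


New prefix = 22 + 2 = 24
Each subnet has 256 addresses
  88.206.180.0/24
  88.206.181.0/24
  88.206.182.0/24
  88.206.183.0/24
Subnets: 88.206.180.0/24, 88.206.181.0/24, 88.206.182.0/24, 88.206.183.0/24


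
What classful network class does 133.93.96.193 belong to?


First octet: 133
Binary: 10000101
10xxxxxx -> Class B (128-191)
Class B, default mask 255.255.0.0 (/16)


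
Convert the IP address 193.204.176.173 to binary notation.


193 = 11000001
204 = 11001100
176 = 10110000
173 = 10101101
Binary: 11000001.11001100.10110000.10101101


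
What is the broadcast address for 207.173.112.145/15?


Network: 207.172.0.0/15
Host bits = 17
Set all host bits to 1:
Broadcast: 207.173.255.255


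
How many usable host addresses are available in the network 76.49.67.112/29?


Host bits = 32 - 29 = 3
Total addresses = 2^3 = 8
Usable = total - 2 (network and broadcast)
Usable hosts: 6


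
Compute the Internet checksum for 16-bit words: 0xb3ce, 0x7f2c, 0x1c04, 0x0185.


Sum all words (with carry folding):
+ 0xb3ce = 0xb3ce
+ 0x7f2c = 0x32fb
+ 0x1c04 = 0x4eff
+ 0x0185 = 0x5084
One's complement: ~0x5084
Checksum = 0xaf7b


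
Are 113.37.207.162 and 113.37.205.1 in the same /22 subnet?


Mask: 255.255.252.0
113.37.207.162 AND mask = 113.37.204.0
113.37.205.1 AND mask = 113.37.204.0
Yes, same subnet (113.37.204.0)


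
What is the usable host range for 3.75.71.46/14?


Network: 3.72.0.0
Broadcast: 3.75.255.255
First usable = network + 1
Last usable = broadcast - 1
Range: 3.72.0.1 to 3.75.255.254


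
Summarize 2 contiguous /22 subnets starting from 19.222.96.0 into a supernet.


Original prefix: /22
Number of subnets: 2 = 2^1
New prefix = 22 - 1 = 21
Supernet: 19.222.96.0/21


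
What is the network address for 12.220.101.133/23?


IP:   00001100.11011100.01100101.10000101
Mask: 11111111.11111111.11111110.00000000
AND operation:
Net:  00001100.11011100.01100100.00000000
Network: 12.220.100.0/23


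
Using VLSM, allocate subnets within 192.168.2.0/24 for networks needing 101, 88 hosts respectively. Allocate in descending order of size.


101 hosts -> /25 (126 usable): 192.168.2.0/25
88 hosts -> /25 (126 usable): 192.168.2.128/25
Allocation: 192.168.2.0/25 (101 hosts, 126 usable); 192.168.2.128/25 (88 hosts, 126 usable)


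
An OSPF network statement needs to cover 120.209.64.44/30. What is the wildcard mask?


Subnet mask: 255.255.255.252
Wildcard = 255.255.255.255 - subnet mask
255 - 255 = 0
255 - 255 = 0
255 - 255 = 0
255 - 252 = 3
Wildcard: 0.0.0.3


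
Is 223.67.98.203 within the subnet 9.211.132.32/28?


Subnet network: 9.211.132.32
Test IP AND mask: 223.67.98.192
No, 223.67.98.203 is not in 9.211.132.32/28


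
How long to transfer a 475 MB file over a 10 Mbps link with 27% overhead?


Effective throughput = 10 * (1 - 27/100) = 7.3 Mbps
File size in Mb = 475 * 8 = 3800 Mb
Time = 3800 / 7.3
Time = 520.5479 seconds


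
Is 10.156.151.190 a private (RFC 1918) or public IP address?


RFC 1918 private ranges:
  10.0.0.0/8 (10.0.0.0 - 10.255.255.255)
  172.16.0.0/12 (172.16.0.0 - 172.31.255.255)
  192.168.0.0/16 (192.168.0.0 - 192.168.255.255)
Private (in 10.0.0.0/8)


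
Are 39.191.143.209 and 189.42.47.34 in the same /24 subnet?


Mask: 255.255.255.0
39.191.143.209 AND mask = 39.191.143.0
189.42.47.34 AND mask = 189.42.47.0
No, different subnets (39.191.143.0 vs 189.42.47.0)


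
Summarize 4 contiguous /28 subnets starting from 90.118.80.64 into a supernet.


Original prefix: /28
Number of subnets: 4 = 2^2
New prefix = 28 - 2 = 26
Supernet: 90.118.80.64/26


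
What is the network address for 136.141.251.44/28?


IP:   10001000.10001101.11111011.00101100
Mask: 11111111.11111111.11111111.11110000
AND operation:
Net:  10001000.10001101.11111011.00100000
Network: 136.141.251.32/28


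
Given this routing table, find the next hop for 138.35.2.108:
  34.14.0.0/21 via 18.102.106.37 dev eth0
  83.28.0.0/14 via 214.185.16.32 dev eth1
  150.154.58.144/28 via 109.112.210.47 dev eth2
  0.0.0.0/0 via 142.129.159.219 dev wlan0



Longest prefix match for 138.35.2.108:
  /21 34.14.0.0: no
  /14 83.28.0.0: no
  /28 150.154.58.144: no
  /0 0.0.0.0: MATCH
Selected: next-hop 142.129.159.219 via wlan0 (matched /0)


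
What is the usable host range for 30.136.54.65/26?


Network: 30.136.54.64
Broadcast: 30.136.54.127
First usable = network + 1
Last usable = broadcast - 1
Range: 30.136.54.65 to 30.136.54.126
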